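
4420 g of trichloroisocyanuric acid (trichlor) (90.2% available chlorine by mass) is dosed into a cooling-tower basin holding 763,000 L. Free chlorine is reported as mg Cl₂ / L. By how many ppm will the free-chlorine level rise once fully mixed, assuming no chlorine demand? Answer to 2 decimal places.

Available chlorine delivered: 4420 g × 0.902 = 3987 g as Cl₂.
Concentration rise: 3987 g / 763,000 L = 5.225 mg/L = 5.23 ppm.

5.23 ppm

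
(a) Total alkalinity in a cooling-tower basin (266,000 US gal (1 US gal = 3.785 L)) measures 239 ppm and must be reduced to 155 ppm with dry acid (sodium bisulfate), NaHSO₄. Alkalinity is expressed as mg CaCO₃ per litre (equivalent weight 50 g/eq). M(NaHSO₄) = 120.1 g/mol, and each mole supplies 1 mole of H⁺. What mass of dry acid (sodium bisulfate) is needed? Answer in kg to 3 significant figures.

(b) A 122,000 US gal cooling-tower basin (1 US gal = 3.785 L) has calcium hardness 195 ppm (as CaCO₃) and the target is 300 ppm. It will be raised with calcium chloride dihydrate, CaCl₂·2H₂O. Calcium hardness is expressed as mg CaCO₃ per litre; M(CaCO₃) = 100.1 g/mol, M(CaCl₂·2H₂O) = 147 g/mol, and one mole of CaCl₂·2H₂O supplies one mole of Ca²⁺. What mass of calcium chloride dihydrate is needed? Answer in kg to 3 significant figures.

(a) 203 kg; (b) 71.2 kg

(a) Volume: 266,000 US gal × 3.785 L/gal = 1,006,810 L.
(a) Alkalinity to neutralize: (239 − 155) = 84 mg/L as CaCO₃ × 1,006,810 L = 84,570 g as CaCO₃.
(a) Equivalents of H⁺ required: 84,570 ÷ 50 g/eq = 1691 eq = 1691 mol NaHSO₄.
(a) Mass of NaHSO₄: 1691 × 120.1 = 203,100 g.

(b) Volume: 122,000 US gal × 3.785 L/gal = 461,770 L.
(b) Hardness to add: (300 − 195) = 105 mg/L as CaCO₃ × 461,770 L = 48,490 g as CaCO₃.
(b) Moles of Ca²⁺ (1 mol Ca²⁺ ≡ 1 mol CaCO₃): 48,490 / 100.1 g/mol = 484.4 mol.
(b) Mass of CaCl₂·2H₂O: 484.4 × 147 = 71,200 g.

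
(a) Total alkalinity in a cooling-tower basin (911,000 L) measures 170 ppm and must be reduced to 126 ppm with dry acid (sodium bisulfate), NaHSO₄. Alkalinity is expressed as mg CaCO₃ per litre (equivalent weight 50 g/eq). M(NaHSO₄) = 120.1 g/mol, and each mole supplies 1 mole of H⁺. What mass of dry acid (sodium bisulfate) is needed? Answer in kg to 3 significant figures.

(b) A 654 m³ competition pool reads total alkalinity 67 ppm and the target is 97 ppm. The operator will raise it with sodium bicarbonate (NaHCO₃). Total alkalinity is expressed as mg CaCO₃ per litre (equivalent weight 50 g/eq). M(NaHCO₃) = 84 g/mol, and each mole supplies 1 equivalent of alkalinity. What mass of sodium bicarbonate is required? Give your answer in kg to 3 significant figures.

(a) Alkalinity to neutralize: (170 − 126) = 44 mg/L as CaCO₃ × 911,000 L = 40,080 g as CaCO₃.
(a) Equivalents of H⁺ required: 40,080 ÷ 50 g/eq = 801.7 eq = 801.7 mol NaHSO₄.
(a) Mass of NaHSO₄: 801.7 × 120.1 = 96,280 g.

(b) Volume: 654 m³ = 654,000 L.
(b) Alkalinity to add: (97 − 67) = 30 mg/L as CaCO₃ × 654,000 L = 19,620 g as CaCO₃.
(b) Equivalents: 19,620 g ÷ 50 g/eq = 392.4 eq.
(b) NaHCO₃ supplies 1 eq per mole → 392.4 mol.
(b) Mass: 392.4 mol × 84 g/mol = 32,960 g.

(a) 96.3 kg; (b) 33.0 kg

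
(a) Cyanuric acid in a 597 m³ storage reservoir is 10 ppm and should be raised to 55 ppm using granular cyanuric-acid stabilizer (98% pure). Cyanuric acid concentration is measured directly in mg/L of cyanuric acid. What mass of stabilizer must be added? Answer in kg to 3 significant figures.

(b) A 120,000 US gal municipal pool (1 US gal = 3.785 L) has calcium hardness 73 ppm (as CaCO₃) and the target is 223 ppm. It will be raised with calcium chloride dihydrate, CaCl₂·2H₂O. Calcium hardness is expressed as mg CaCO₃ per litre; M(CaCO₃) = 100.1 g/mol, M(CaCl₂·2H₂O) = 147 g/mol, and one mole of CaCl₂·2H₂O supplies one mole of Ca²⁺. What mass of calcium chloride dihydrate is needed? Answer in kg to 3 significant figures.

(a) Volume: 597 m³ = 597,000 L.
(a) CYA to add: (55 − 10) = 45 mg/L × 597,000 L = 26,860 g cyanuric acid.
(a) At 98% purity: 26,860 / 0.98 = 27,410 g product.

(b) Volume: 120,000 US gal × 3.785 L/gal = 454,200 L.
(b) Hardness to add: (223 − 73) = 150 mg/L as CaCO₃ × 454,200 L = 68,130 g as CaCO₃.
(b) Moles of Ca²⁺ (1 mol Ca²⁺ ≡ 1 mol CaCO₃): 68,130 / 100.1 g/mol = 680.6 mol.
(b) Mass of CaCl₂·2H₂O: 680.6 × 147 = 100,100 g.

(a) 27.4 kg; (b) 100 kg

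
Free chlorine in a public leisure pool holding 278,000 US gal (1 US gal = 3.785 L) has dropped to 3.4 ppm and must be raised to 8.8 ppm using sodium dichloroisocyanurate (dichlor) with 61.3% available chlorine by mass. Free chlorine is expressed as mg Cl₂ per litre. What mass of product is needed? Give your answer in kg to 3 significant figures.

Volume: 278,000 US gal × 3.785 L/gal = 1,052,230 L.
Chlorine deficit: 8.8 − 3.4 = 5.4 ppm = 5.4 mg/L as Cl₂.
Cl₂ equivalent needed: 5.4 mg/L × 1,052,230 L = 5,682,000 mg = 5682 g.
Product at 61.3% available chlorine: 5682 / 0.613 = 9269 g.

9.27 kg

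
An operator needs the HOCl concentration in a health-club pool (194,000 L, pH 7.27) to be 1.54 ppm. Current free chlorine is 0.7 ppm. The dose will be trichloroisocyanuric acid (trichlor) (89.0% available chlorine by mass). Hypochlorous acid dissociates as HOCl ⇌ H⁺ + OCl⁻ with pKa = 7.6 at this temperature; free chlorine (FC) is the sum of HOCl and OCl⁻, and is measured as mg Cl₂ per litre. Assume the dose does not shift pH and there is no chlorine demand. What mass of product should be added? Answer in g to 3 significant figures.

[OCl⁻]/[HOCl] = 10^(pH − pKa) = 10^(7.27 − 7.6) = 0.4677; fraction as HOCl = 1/(1 + 0.4677) = 0.6813.
Free chlorine required for 1.54 ppm HOCl: 1.54 / 0.6813 = 2.26 ppm.
FC to add: 2.26 − 0.7 = 1.56 mg/L as Cl₂.
Cl₂ equivalent: 1.56 mg/L × 194,000 L = 302.7 g.
Product at 89.0% available Cl: 302.7 / 0.89 = 340.1 g.

340 g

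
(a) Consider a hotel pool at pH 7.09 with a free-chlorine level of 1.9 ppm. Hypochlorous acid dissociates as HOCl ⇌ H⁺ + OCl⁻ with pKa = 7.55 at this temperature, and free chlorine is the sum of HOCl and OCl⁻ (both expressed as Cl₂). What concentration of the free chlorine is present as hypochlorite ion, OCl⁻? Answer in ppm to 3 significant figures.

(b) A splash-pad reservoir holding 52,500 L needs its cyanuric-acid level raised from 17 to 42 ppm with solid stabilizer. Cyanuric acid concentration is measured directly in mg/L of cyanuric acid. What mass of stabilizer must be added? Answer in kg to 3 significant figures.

(a) [OCl⁻]/[HOCl] = 10^(pH − pKa) = 10^(7.09 − 7.55) = 10^-0.46 = 0.3467.
(a) Fraction as HOCl = 1 / (1 + 0.3467) = 0.7425.
(a) OCl⁻ = (1 − 0.7425) × 1.9 ppm = 0.4892 ppm.

(b) CYA to add: (42 − 17) = 25 mg/L × 52,500 L = 1312 g cyanuric acid.

(a) 0.489 ppm; (b) 1.31 kg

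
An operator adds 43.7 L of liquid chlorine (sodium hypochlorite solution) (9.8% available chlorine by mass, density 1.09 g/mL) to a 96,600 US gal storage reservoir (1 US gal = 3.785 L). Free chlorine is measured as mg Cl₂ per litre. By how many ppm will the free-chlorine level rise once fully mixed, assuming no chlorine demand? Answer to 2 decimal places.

Volume: 96,600 US gal × 3.785 L/gal = 365,631 L.
Mass of solution: 43.7 L × 1000 mL/L × 1.09 g/mL = 47,630 g.
Available chlorine delivered: 47,630 g × 0.098 = 4668 g as Cl₂.
Concentration rise: 4668 g / 365,631 L = 12.77 mg/L = 12.77 ppm.

12.77 ppm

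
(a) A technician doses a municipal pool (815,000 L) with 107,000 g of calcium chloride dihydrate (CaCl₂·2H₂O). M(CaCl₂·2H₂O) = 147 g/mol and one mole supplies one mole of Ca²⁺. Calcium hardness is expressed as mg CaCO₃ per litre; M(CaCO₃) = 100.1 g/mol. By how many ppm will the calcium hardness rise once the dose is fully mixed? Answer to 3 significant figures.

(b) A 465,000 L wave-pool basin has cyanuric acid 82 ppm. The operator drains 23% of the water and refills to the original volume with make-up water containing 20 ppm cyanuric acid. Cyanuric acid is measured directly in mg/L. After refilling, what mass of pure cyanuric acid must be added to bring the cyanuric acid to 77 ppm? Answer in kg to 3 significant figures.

(a) Moles of Ca²⁺: 107,000 g ÷ 147 g/mol = 727.9 mol.
(a) As CaCO₃: 727.9 mol × 100.1 g/mol = 72,860 g.
(a) Rise: 72,860 g / 815,000 L × 1000 = 89.4 mg/L.

(b) After draining 23% and refilling: 82 × 0.77 + 20 × 0.23 = 67.74 ppm.
(b) Deficit to target: 77 − 67.74 = 9.26 mg/L.
(b) Mass: 9.26 mg/L × 465,000 L = 4306 g cyanuric acid.

(a) 89.4 ppm; (b) 4.31 kg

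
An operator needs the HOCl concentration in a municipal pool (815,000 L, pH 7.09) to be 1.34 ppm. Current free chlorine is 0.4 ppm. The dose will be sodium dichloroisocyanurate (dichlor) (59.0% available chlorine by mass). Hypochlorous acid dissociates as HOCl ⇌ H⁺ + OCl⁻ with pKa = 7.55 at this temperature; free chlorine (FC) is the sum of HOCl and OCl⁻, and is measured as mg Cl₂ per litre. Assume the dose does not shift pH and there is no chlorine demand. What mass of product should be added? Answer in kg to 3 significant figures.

1.94 kg

[OCl⁻]/[HOCl] = 10^(pH − pKa) = 10^(7.09 − 7.55) = 0.3467; fraction as HOCl = 1/(1 + 0.3467) = 0.7425.
Free chlorine required for 1.34 ppm HOCl: 1.34 / 0.7425 = 1.805 ppm.
FC to add: 1.805 − 0.4 = 1.405 mg/L as Cl₂.
Cl₂ equivalent: 1.405 mg/L × 815,000 L = 1145 g.
Product at 59.0% available Cl: 1145 / 0.59 = 1940 g.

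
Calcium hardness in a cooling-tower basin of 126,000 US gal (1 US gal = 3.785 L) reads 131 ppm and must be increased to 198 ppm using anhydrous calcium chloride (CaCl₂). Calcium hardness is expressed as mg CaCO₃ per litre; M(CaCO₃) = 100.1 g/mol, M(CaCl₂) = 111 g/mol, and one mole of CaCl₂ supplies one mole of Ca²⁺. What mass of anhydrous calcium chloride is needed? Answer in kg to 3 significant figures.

35.4 kg

Volume: 126,000 US gal × 3.785 L/gal = 476,910 L.
Hardness to add: (198 − 131) = 67 mg/L as CaCO₃ × 476,910 L = 31,950 g as CaCO₃.
Moles of Ca²⁺ (1 mol Ca²⁺ ≡ 1 mol CaCO₃): 31,950 / 100.1 g/mol = 319.2 mol.
Mass of CaCl₂: 319.2 × 111 = 35,430 g.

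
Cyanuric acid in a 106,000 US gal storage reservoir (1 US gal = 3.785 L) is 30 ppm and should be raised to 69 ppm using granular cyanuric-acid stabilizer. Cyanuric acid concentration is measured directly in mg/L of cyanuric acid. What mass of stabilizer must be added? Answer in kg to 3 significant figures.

15.6 kg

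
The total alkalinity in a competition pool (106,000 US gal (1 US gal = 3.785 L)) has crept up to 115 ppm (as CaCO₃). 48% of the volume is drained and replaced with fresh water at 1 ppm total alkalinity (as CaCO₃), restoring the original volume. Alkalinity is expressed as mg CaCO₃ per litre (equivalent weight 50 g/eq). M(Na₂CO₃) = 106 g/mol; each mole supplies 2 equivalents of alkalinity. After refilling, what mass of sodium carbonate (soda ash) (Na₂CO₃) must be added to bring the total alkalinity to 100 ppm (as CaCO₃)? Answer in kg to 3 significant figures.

16.9 kg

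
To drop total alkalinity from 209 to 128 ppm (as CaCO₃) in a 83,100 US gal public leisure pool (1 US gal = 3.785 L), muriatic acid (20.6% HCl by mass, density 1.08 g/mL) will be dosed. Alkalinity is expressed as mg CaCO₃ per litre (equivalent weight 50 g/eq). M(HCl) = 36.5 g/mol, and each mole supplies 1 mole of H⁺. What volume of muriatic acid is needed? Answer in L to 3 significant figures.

83.6 L

Volume: 83,100 US gal × 3.785 L/gal = 314,534 L.
Alkalinity to neutralize: (209 − 128) = 81 mg/L as CaCO₃ × 314,534 L = 25,480 g as CaCO₃.
Equivalents of H⁺ required: 25,480 ÷ 50 g/eq = 509.5 eq = 509.5 mol HCl.
Mass of HCl: 509.5 × 36.5 = 18,600 g.
Mass of 20.6% solution: 18,600 / 0.206 = 90,280 g.
Volume: 90,280 g ÷ 1.08 g/mL = 83,600 mL.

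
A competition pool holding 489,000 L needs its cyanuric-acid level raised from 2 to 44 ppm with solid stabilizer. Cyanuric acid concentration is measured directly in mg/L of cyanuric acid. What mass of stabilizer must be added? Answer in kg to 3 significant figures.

20.5 kg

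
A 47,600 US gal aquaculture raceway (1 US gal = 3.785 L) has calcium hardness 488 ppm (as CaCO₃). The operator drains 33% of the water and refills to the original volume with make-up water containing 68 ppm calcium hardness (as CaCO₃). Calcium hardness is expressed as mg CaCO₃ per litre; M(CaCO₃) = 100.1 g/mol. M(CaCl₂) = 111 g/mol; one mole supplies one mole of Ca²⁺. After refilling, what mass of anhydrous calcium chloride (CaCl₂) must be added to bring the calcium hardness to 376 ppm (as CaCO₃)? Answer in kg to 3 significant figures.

Volume: 47,600 US gal × 3.785 L/gal = 180,166 L.
After draining 33% and refilling: 488 × 0.67 + 68 × 0.33 = 349.4 ppm.
Deficit to target: 376 − 349.4 = 26.6 mg/L.
As CaCO₃: 26.6 mg/L × 180,166 L = 4792 g; ÷ 100.1 = 47.88 mol Ca²⁺.
Mass: 47.88 × 111 = 5314 g.

5.31 kg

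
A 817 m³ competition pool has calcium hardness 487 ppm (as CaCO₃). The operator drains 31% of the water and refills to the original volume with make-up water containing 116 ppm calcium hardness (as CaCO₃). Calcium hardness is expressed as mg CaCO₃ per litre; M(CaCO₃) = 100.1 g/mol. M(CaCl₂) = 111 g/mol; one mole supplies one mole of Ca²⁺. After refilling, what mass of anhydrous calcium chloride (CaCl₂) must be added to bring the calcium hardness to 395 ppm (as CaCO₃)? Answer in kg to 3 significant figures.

20.8 kg

Volume: 817 m³ = 817,000 L.
After draining 31% and refilling: 487 × 0.69 + 116 × 0.31 = 371.99 ppm.
Deficit to target: 395 − 371.99 = 23.01 mg/L.
As CaCO₃: 23.01 mg/L × 817,000 L = 18,800 g; ÷ 100.1 = 187.8 mol Ca²⁺.
Mass: 187.8 × 111 = 20,850 g.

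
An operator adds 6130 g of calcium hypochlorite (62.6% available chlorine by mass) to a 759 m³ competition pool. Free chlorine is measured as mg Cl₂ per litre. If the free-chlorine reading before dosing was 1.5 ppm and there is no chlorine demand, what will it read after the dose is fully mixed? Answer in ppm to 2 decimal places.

6.56 ppm

Volume: 759 m³ = 759,000 L.
Available chlorine delivered: 6130 g × 0.626 = 3837 g as Cl₂.
Concentration rise: 3837 g / 759,000 L = 5.056 mg/L = 5.06 ppm.
Final FC: 1.5 + 5.06 = 6.56 ppm.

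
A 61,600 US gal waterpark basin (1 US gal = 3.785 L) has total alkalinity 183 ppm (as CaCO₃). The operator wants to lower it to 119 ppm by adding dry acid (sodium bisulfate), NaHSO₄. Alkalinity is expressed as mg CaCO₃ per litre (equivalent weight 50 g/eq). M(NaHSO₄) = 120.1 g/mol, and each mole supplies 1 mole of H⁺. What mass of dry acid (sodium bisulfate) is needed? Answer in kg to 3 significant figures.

35.8 kg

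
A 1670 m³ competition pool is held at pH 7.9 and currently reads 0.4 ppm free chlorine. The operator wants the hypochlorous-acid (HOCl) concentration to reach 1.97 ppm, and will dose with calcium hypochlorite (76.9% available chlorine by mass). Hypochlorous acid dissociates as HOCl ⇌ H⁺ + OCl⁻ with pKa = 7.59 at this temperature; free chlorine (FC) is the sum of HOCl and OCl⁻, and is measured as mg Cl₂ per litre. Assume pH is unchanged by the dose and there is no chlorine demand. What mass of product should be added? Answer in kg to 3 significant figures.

12.1 kg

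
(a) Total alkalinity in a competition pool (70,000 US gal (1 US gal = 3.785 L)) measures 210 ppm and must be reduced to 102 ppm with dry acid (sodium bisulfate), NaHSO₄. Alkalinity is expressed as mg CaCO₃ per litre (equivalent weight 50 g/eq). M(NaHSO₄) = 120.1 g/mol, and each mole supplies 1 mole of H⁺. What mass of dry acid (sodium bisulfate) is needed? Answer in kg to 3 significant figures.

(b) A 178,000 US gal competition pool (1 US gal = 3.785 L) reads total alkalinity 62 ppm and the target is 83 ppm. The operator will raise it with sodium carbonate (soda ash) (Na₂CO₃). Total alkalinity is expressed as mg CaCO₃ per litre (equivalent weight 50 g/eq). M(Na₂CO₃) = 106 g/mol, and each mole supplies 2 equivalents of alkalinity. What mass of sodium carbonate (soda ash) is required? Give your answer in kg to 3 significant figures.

(a) Volume: 70,000 US gal × 3.785 L/gal = 264,950 L.
(a) Alkalinity to neutralize: (210 − 102) = 108 mg/L as CaCO₃ × 264,950 L = 28,610 g as CaCO₃.
(a) Equivalents of H⁺ required: 28,610 ÷ 50 g/eq = 572.3 eq = 572.3 mol NaHSO₄.
(a) Mass of NaHSO₄: 572.3 × 120.1 = 68,730 g.

(b) Volume: 178,000 US gal × 3.785 L/gal = 673,730 L.
(b) Alkalinity to add: (83 − 62) = 21 mg/L as CaCO₃ × 673,730 L = 14,150 g as CaCO₃.
(b) Equivalents: 14,150 g ÷ 50 g/eq = 283 eq.
(b) Each mole of Na₂CO₃ supplies 2 eq, so 283 / 2 = 141.5 mol.
(b) Mass: 141.5 mol × 106 g/mol = 15,000 g.

(a) 68.7 kg; (b) 15.0 kg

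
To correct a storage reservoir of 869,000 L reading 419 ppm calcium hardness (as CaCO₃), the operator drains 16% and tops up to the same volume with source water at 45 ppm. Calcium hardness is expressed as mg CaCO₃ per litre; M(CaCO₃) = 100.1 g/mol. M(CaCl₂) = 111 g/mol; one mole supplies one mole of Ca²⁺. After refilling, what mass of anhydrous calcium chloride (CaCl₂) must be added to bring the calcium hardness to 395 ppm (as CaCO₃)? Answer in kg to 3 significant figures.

After draining 16% and refilling: 419 × 0.84 + 45 × 0.16 = 359.16 ppm.
Deficit to target: 395 − 359.16 = 35.84 mg/L.
As CaCO₃: 35.84 mg/L × 869,000 L = 31,140 g; ÷ 100.1 = 311.1 mol Ca²⁺.
Mass: 311.1 × 111 = 34,540 g.

34.5 kg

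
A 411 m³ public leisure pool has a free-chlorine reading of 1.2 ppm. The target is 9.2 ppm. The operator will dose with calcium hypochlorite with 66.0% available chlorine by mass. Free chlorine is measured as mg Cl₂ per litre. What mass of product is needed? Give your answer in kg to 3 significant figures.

Volume: 411 m³ = 411,000 L.
Chlorine deficit: 9.2 − 1.2 = 8 ppm = 8 mg/L as Cl₂.
Cl₂ equivalent needed: 8 mg/L × 411,000 L = 3,288,000 mg = 3288 g.
Product at 66.0% available chlorine: 3288 / 0.66 = 4982 g.

4.98 kg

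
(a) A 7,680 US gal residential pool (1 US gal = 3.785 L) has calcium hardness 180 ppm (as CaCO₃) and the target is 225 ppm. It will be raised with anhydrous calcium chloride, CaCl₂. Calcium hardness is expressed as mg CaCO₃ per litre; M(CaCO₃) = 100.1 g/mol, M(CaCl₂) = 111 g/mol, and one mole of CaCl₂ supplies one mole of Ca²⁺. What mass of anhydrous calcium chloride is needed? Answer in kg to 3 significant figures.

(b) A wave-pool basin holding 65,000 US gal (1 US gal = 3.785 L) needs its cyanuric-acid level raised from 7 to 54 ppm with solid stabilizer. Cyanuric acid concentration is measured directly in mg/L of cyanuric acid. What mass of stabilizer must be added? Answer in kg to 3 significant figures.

(a) 1.45 kg; (b) 11.6 kg

(a) Volume: 7,680 US gal × 3.785 L/gal = 29,069 L.
(a) Hardness to add: (225 − 180) = 45 mg/L as CaCO₃ × 29,069 L = 1308 g as CaCO₃.
(a) Moles of Ca²⁺ (1 mol Ca²⁺ ≡ 1 mol CaCO₃): 1308 / 100.1 g/mol = 13.07 mol.
(a) Mass of CaCl₂: 13.07 × 111 = 1451 g.

(b) Volume: 65,000 US gal × 3.785 L/gal = 246,025 L.
(b) CYA to add: (54 − 7) = 47 mg/L × 246,025 L = 11,560 g cyanuric acid.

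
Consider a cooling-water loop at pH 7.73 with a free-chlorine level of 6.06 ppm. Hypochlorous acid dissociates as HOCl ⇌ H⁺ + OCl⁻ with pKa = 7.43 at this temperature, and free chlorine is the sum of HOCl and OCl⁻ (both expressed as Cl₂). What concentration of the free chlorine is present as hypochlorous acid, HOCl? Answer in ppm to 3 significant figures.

2.02 ppm

[OCl⁻]/[HOCl] = 10^(pH − pKa) = 10^(7.73 − 7.43) = 10^0.30 = 1.995.
Fraction as HOCl = 1 / (1 + 1.995) = 0.3339.
HOCl = 0.3339 × 6.06 ppm = 2.023 ppm.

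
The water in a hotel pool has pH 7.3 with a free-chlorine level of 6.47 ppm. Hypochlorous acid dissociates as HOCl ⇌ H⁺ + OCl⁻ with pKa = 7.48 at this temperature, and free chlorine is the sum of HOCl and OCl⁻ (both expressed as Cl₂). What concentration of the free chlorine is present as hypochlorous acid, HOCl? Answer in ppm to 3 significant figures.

3.90 ppm

[OCl⁻]/[HOCl] = 10^(pH − pKa) = 10^(7.3 − 7.48) = 10^-0.18 = 0.6607.
Fraction as HOCl = 1 / (1 + 0.6607) = 0.6022.
HOCl = 0.6022 × 6.47 ppm = 3.896 ppm.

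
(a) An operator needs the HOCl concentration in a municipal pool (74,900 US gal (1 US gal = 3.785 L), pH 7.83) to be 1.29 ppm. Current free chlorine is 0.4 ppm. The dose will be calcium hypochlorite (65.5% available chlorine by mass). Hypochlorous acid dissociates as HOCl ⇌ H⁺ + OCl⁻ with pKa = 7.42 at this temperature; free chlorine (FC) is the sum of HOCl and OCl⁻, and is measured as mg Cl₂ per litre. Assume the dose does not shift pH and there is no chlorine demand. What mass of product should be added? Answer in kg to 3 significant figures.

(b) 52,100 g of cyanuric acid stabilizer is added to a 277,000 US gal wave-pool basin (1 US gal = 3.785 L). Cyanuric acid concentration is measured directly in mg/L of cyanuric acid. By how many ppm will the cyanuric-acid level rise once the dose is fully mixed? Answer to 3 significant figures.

(a) 1.82 kg; (b) 49.7 ppm

(a) Volume: 74,900 US gal × 3.785 L/gal = 283,496 L.
(a) [OCl⁻]/[HOCl] = 10^(pH − pKa) = 10^(7.83 − 7.42) = 2.57; fraction as HOCl = 1/(1 + 2.57) = 0.2801.
(a) Free chlorine required for 1.29 ppm HOCl: 1.29 / 0.2801 = 4.606 ppm.
(a) FC to add: 4.606 − 0.4 = 4.206 mg/L as Cl₂.
(a) Cl₂ equivalent: 4.206 mg/L × 283,496 L = 1192 g.
(a) Product at 65.5% available Cl: 1192 / 0.655 = 1820 g.

(b) Volume: 277,000 US gal × 3.785 L/gal = 1,048,445 L.
(b) Rise: 52,100 g / 1,048,445 L × 1000 = 49.69 mg/L.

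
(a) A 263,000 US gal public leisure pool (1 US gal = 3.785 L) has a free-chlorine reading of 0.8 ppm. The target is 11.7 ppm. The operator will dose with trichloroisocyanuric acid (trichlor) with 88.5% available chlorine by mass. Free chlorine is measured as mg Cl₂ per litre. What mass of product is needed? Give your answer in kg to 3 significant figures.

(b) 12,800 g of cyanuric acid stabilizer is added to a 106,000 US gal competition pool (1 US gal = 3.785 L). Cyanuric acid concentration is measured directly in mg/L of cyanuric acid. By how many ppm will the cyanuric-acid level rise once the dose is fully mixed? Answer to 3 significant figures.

(a) Volume: 263,000 US gal × 3.785 L/gal = 995,455 L.
(a) Chlorine deficit: 11.7 − 0.8 = 10.9 ppm = 10.9 mg/L as Cl₂.
(a) Cl₂ equivalent needed: 10.9 mg/L × 995,455 L = 10,850,000 mg = 10,850 g.
(a) Product at 88.5% available chlorine: 10,850 / 0.885 = 12,260 g.

(b) Volume: 106,000 US gal × 3.785 L/gal = 401,210 L.
(b) Rise: 12,800 g / 401,210 L × 1000 = 31.9 mg/L.

(a) 12.3 kg; (b) 31.9 ppm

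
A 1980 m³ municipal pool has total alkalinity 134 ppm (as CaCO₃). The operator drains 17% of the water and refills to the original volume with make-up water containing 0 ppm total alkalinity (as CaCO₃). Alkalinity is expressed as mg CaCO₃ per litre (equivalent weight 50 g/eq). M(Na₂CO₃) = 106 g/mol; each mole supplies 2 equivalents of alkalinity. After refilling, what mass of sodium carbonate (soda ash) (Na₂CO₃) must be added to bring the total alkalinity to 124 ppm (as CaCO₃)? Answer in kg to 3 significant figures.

26.8 kg

Volume: 1980 m³ = 1,980,000 L.
After draining 17% and refilling: 134 × 0.83 + 0 × 0.17 = 111.22 ppm.
Deficit to target: 124 − 111.22 = 12.78 mg/L.
As CaCO₃: 12.78 mg/L × 1,980,000 L = 25,300 g; ÷ 50 g/eq ÷ 2 = 253 mol Na₂CO₃.
Mass: 253 × 106 = 26,820 g.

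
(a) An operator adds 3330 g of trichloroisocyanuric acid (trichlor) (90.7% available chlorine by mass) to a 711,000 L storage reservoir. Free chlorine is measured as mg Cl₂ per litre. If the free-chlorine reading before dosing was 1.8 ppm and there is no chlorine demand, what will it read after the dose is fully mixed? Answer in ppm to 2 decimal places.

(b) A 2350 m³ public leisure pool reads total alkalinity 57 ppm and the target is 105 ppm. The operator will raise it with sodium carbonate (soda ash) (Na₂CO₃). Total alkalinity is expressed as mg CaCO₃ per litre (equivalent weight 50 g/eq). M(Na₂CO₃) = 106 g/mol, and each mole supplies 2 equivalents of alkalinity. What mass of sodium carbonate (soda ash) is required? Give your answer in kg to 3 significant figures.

(a) Available chlorine delivered: 3330 g × 0.907 = 3020 g as Cl₂.
(a) Concentration rise: 3020 g / 711,000 L = 4.248 mg/L = 4.25 ppm.
(a) Final FC: 1.8 + 4.25 = 6.05 ppm.

(b) Volume: 2350 m³ = 2,350,000 L.
(b) Alkalinity to add: (105 − 57) = 48 mg/L as CaCO₃ × 2,350,000 L = 112,800 g as CaCO₃.
(b) Equivalents: 112,800 g ÷ 50 g/eq = 2256 eq.
(b) Each mole of Na₂CO₃ supplies 2 eq, so 2256 / 2 = 1128 mol.
(b) Mass: 1128 mol × 106 g/mol = 119,600 g.

(a) 6.05 ppm; (b) 120 kg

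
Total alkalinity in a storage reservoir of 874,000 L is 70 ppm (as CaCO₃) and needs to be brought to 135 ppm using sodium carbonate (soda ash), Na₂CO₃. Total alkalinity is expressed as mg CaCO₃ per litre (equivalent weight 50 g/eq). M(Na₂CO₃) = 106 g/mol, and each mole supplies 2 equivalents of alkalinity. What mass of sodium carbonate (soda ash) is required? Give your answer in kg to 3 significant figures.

Alkalinity to add: (135 − 70) = 65 mg/L as CaCO₃ × 874,000 L = 56,810 g as CaCO₃.
Equivalents: 56,810 g ÷ 50 g/eq = 1136 eq.
Each mole of Na₂CO₃ supplies 2 eq, so 1136 / 2 = 568.1 mol.
Mass: 568.1 mol × 106 g/mol = 60,220 g.

60.2 kg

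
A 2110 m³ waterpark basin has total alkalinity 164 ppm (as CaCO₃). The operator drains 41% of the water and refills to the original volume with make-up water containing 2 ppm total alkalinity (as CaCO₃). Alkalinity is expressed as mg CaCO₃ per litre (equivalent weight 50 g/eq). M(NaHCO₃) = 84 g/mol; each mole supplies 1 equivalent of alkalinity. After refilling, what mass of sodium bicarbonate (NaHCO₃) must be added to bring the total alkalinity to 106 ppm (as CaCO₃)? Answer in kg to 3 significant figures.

29.8 kg

Volume: 2110 m³ = 2,110,000 L.
After draining 41% and refilling: 164 × 0.59 + 2 × 0.41 = 97.58 ppm.
Deficit to target: 106 − 97.58 = 8.42 mg/L.
As CaCO₃: 8.42 mg/L × 2,110,000 L = 17,770 g; ÷ 50 g/eq ÷ 1 = 355.3 mol NaHCO₃.
Mass: 355.3 × 84 = 29,850 g.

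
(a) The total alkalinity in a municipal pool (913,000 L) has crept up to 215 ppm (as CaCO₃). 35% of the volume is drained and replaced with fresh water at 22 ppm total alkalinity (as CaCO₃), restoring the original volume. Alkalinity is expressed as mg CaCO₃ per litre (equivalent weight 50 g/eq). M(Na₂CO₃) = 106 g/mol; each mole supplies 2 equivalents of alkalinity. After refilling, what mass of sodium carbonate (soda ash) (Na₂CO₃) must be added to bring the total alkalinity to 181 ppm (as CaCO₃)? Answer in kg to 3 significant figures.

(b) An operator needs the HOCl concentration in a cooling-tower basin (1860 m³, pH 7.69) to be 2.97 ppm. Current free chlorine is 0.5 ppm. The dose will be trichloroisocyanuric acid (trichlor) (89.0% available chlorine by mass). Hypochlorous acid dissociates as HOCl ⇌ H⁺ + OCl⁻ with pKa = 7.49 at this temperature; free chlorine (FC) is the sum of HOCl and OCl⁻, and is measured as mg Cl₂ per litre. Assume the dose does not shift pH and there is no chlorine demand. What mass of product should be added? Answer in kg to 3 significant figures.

(a) 32.5 kg; (b) 15.0 kg

(a) After draining 35% and refilling: 215 × 0.65 + 22 × 0.35 = 147.45 ppm.
(a) Deficit to target: 181 − 147.45 = 33.55 mg/L.
(a) As CaCO₃: 33.55 mg/L × 913,000 L = 30,630 g; ÷ 50 g/eq ÷ 2 = 306.3 mol Na₂CO₃.
(a) Mass: 306.3 × 106 = 32,470 g.

(b) Volume: 1860 m³ = 1,860,000 L.
(b) [OCl⁻]/[HOCl] = 10^(pH − pKa) = 10^(7.69 − 7.49) = 1.585; fraction as HOCl = 1/(1 + 1.585) = 0.3869.
(b) Free chlorine required for 2.97 ppm HOCl: 2.97 / 0.3869 = 7.677 ppm.
(b) FC to add: 7.677 − 0.5 = 7.177 mg/L as Cl₂.
(b) Cl₂ equivalent: 7.177 mg/L × 1,860,000 L = 13,350 g.
(b) Product at 89.0% available Cl: 13,350 / 0.89 = 15,000 g.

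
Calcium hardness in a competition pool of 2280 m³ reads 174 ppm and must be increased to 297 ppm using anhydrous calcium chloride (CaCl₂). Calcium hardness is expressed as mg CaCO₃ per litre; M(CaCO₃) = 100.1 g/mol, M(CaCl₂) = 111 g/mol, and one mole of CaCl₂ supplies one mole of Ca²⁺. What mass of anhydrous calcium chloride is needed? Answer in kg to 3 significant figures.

Volume: 2280 m³ = 2,280,000 L.
Hardness to add: (297 − 174) = 123 mg/L as CaCO₃ × 2,280,000 L = 280,400 g as CaCO₃.
Moles of Ca²⁺ (1 mol Ca²⁺ ≡ 1 mol CaCO₃): 280,400 / 100.1 g/mol = 2802 mol.
Mass of CaCl₂: 2802 × 111 = 311,000 g.

311 kg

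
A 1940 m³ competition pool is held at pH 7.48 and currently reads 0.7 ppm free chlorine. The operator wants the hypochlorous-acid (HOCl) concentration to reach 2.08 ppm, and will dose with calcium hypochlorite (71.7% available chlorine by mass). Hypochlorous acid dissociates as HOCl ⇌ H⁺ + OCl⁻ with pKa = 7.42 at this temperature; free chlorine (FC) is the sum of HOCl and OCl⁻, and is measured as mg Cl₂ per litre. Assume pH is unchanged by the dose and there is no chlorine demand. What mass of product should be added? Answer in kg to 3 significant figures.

10.2 kg

Volume: 1940 m³ = 1,940,000 L.
[OCl⁻]/[HOCl] = 10^(pH − pKa) = 10^(7.48 − 7.42) = 1.148; fraction as HOCl = 1/(1 + 1.148) = 0.4655.
Free chlorine required for 2.08 ppm HOCl: 2.08 / 0.4655 = 4.468 ppm.
FC to add: 4.468 − 0.7 = 3.768 mg/L as Cl₂.
Cl₂ equivalent: 3.768 mg/L × 1,940,000 L = 7310 g.
Product at 71.7% available Cl: 7310 / 0.717 = 10,200 g.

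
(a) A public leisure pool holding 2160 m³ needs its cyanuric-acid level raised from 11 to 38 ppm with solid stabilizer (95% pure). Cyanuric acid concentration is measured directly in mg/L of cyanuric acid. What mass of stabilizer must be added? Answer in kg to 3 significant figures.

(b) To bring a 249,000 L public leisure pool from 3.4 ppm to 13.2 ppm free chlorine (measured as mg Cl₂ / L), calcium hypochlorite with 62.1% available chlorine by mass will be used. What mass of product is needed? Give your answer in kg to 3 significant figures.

(a) Volume: 2160 m³ = 2,160,000 L.
(a) CYA to add: (38 − 11) = 27 mg/L × 2,160,000 L = 58,320 g cyanuric acid.
(a) At 95% purity: 58,320 / 0.95 = 61,390 g product.

(b) Chlorine deficit: 13.2 − 3.4 = 9.8 ppm = 9.8 mg/L as Cl₂.
(b) Cl₂ equivalent needed: 9.8 mg/L × 249,000 L = 2,440,000 mg = 2440 g.
(b) Product at 62.1% available chlorine: 2440 / 0.621 = 3929 g.

(a) 61.4 kg; (b) 3.93 kg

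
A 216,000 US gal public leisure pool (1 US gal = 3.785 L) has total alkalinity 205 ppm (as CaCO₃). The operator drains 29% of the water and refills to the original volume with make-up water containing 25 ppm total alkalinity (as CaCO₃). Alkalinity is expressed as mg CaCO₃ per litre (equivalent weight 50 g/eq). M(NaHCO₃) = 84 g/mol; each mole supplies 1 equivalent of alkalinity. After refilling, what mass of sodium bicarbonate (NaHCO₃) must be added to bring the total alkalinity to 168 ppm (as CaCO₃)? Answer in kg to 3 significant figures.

20.9 kg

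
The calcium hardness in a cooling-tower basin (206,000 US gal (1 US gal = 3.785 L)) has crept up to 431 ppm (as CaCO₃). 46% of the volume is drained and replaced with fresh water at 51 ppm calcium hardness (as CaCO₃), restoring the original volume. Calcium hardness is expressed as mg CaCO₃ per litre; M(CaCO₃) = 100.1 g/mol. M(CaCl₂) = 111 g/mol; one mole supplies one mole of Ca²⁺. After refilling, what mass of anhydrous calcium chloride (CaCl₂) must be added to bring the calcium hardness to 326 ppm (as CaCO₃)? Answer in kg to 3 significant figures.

60.4 kg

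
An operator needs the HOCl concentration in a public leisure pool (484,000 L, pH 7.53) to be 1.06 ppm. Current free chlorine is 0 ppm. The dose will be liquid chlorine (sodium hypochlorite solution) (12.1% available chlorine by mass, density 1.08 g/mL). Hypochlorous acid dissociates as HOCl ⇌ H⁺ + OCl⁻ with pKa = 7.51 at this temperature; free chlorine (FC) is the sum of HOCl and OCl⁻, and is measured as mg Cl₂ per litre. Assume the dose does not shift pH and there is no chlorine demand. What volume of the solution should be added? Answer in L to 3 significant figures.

[OCl⁻]/[HOCl] = 10^(pH − pKa) = 10^(7.53 − 7.51) = 1.047; fraction as HOCl = 1/(1 + 1.047) = 0.4885.
Free chlorine required for 1.06 ppm HOCl: 1.06 / 0.4885 = 2.17 ppm.
FC to add: 2.17 − 0 = 2.17 mg/L as Cl₂.
Cl₂ equivalent: 2.17 mg/L × 484,000 L = 1050 g.
Product at 12.1% available Cl: 1050 / 0.121 = 8680 g.
Volume: 8680 g ÷ 1.08 g/mL = 8037 mL.

8.04 L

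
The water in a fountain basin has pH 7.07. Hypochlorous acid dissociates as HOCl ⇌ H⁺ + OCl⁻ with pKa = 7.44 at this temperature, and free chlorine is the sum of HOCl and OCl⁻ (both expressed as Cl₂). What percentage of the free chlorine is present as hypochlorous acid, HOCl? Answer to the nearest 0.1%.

70.1%

[OCl⁻]/[HOCl] = 10^(pH − pKa) = 10^(7.07 − 7.44) = 10^-0.37 = 0.4266.
Fraction as HOCl = 1 / (1 + 0.4266) = 0.701.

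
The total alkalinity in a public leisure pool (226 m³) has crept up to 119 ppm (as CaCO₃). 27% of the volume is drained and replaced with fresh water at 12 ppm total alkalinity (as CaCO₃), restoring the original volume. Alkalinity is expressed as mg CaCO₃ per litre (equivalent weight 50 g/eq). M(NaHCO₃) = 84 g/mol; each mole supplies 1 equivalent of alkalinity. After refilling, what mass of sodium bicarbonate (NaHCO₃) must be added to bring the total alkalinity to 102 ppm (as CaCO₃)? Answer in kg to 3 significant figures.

4.51 kg

Volume: 226 m³ = 226,000 L.
After draining 27% and refilling: 119 × 0.73 + 12 × 0.27 = 90.11 ppm.
Deficit to target: 102 − 90.11 = 11.89 mg/L.
As CaCO₃: 11.89 mg/L × 226,000 L = 2687 g; ÷ 50 g/eq ÷ 1 = 53.74 mol NaHCO₃.
Mass: 53.74 × 84 = 4514 g.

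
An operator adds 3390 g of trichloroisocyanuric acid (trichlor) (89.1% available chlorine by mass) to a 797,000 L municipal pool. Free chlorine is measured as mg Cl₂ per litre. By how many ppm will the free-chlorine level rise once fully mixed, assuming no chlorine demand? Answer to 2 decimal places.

Available chlorine delivered: 3390 g × 0.891 = 3020 g as Cl₂.
Concentration rise: 3020 g / 797,000 L = 3.79 mg/L = 3.79 ppm.

3.79 ppm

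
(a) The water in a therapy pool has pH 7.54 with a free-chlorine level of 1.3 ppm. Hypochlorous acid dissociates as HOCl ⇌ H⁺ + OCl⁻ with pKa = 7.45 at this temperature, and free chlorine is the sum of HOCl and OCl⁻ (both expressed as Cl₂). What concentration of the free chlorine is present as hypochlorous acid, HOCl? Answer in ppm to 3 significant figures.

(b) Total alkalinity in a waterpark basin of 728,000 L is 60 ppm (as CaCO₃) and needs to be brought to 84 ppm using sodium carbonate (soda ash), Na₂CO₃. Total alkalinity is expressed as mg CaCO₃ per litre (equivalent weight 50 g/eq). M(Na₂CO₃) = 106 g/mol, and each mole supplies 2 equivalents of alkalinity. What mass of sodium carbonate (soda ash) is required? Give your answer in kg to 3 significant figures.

(a) [OCl⁻]/[HOCl] = 10^(pH − pKa) = 10^(7.54 − 7.45) = 10^0.09 = 1.23.
(a) Fraction as HOCl = 1 / (1 + 1.23) = 0.4484.
(a) HOCl = 0.4484 × 1.3 ppm = 0.5829 ppm.

(b) Alkalinity to add: (84 − 60) = 24 mg/L as CaCO₃ × 728,000 L = 17,470 g as CaCO₃.
(b) Equivalents: 17,470 g ÷ 50 g/eq = 349.4 eq.
(b) Each mole of Na₂CO₃ supplies 2 eq, so 349.4 / 2 = 174.7 mol.
(b) Mass: 174.7 mol × 106 g/mol = 18,520 g.

(a) 0.583 ppm; (b) 18.5 kg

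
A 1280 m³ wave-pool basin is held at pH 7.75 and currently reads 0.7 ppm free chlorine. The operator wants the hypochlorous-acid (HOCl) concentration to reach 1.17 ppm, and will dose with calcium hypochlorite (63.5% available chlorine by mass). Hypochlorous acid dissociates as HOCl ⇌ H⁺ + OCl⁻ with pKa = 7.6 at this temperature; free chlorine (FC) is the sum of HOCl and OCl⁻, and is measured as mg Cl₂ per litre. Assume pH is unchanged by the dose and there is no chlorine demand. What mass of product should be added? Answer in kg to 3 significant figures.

Volume: 1280 m³ = 1,280,000 L.
[OCl⁻]/[HOCl] = 10^(pH − pKa) = 10^(7.75 − 7.6) = 1.413; fraction as HOCl = 1/(1 + 1.413) = 0.4145.
Free chlorine required for 1.17 ppm HOCl: 1.17 / 0.4145 = 2.823 ppm.
FC to add: 2.823 − 0.7 = 2.123 mg/L as Cl₂.
Cl₂ equivalent: 2.123 mg/L × 1,280,000 L = 2717 g.
Product at 63.5% available Cl: 2717 / 0.635 = 4279 g.

4.28 kg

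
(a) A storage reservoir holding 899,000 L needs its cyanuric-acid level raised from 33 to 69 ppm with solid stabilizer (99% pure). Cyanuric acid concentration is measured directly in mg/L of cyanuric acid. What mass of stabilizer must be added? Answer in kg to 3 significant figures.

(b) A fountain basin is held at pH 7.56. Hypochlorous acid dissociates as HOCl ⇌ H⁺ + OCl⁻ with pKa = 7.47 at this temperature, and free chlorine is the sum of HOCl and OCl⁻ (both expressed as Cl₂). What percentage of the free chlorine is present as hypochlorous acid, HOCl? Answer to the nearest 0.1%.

(a) CYA to add: (69 − 33) = 36 mg/L × 899,000 L = 32,360 g cyanuric acid.
(a) At 99% purity: 32,360 / 0.99 = 32,690 g product.

(b) [OCl⁻]/[HOCl] = 10^(pH − pKa) = 10^(7.56 − 7.47) = 10^0.09 = 1.23.
(b) Fraction as HOCl = 1 / (1 + 1.23) = 0.4484.

(a) 32.7 kg; (b) 44.8%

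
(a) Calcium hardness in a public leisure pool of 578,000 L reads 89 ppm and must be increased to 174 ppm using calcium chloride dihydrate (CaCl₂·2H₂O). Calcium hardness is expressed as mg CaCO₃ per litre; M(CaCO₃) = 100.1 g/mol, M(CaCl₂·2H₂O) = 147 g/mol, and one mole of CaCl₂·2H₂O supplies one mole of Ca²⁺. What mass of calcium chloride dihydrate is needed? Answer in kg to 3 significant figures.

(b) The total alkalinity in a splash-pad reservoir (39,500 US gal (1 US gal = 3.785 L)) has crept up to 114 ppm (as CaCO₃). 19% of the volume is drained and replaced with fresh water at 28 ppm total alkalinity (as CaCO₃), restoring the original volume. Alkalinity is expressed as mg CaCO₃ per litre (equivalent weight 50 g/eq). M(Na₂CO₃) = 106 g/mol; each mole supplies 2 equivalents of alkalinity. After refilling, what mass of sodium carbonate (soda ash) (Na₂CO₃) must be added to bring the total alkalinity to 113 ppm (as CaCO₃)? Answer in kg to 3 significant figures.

(a) 72.1 kg; (b) 2.43 kg

(a) Hardness to add: (174 − 89) = 85 mg/L as CaCO₃ × 578,000 L = 49,130 g as CaCO₃.
(a) Moles of Ca²⁺ (1 mol Ca²⁺ ≡ 1 mol CaCO₃): 49,130 / 100.1 g/mol = 490.8 mol.
(a) Mass of CaCl₂·2H₂O: 490.8 × 147 = 72,150 g.

(b) Volume: 39,500 US gal × 3.785 L/gal = 149,508 L.
(b) After draining 19% and refilling: 114 × 0.81 + 28 × 0.19 = 97.66 ppm.
(b) Deficit to target: 113 − 97.66 = 15.34 mg/L.
(b) As CaCO₃: 15.34 mg/L × 149,508 L = 2293 g; ÷ 50 g/eq ÷ 2 = 22.93 mol Na₂CO₃.
(b) Mass: 22.93 × 106 = 2431 g.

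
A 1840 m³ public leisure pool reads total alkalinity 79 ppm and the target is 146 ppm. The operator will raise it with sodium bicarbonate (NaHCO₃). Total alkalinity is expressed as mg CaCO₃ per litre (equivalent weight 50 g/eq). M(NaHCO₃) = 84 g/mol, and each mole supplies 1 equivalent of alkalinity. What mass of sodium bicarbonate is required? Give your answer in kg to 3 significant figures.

Volume: 1840 m³ = 1,840,000 L.
Alkalinity to add: (146 − 79) = 67 mg/L as CaCO₃ × 1,840,000 L = 123,300 g as CaCO₃.
Equivalents: 123,300 g ÷ 50 g/eq = 2466 eq.
NaHCO₃ supplies 1 eq per mole → 2466 mol.
Mass: 2466 mol × 84 g/mol = 207,100 g.

207 kg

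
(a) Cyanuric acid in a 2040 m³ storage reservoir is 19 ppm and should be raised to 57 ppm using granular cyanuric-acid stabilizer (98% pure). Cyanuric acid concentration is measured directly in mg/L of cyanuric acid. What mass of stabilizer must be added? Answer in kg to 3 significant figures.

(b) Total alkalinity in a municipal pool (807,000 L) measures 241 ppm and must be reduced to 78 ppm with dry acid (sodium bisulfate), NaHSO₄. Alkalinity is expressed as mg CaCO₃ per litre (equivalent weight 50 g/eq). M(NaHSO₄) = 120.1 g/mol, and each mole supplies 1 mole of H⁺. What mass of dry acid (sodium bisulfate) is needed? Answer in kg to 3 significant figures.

(a) 79.1 kg; (b) 316 kg

(a) Volume: 2040 m³ = 2,040,000 L.
(a) CYA to add: (57 − 19) = 38 mg/L × 2,040,000 L = 77,520 g cyanuric acid.
(a) At 98% purity: 77,520 / 0.98 = 79,100 g product.

(b) Alkalinity to neutralize: (241 − 78) = 163 mg/L as CaCO₃ × 807,000 L = 131,500 g as CaCO₃.
(b) Equivalents of H⁺ required: 131,500 ÷ 50 g/eq = 2631 eq = 2631 mol NaHSO₄.
(b) Mass of NaHSO₄: 2631 × 120.1 = 316,000 g.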